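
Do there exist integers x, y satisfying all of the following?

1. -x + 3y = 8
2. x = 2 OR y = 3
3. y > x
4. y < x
No

A contradictory subset is {y > x, y < x}. No integer assignment can satisfy these jointly:

  - y > x: bounds one variable relative to another variable
  - y < x: bounds one variable relative to another variable

Direct contradiction: y > x and x > y cannot both hold.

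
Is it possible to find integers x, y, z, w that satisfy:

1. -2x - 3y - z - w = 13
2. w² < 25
Yes

Take x = 0, y = -5, z = 2, w = 0. Substituting into each constraint:
  (1) -2(0) - 3(-5) + (-2) + 0 = 13 ✓
  (2) w² = (0)² = 0, and 0 < 25 ✓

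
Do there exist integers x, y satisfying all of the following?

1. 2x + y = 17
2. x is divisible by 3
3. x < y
Yes

Take x = 0, y = 17. Substituting into each constraint:
  (1) 2(0) + 17 = 17 ✓
  (2) 0 = 3 × 0, remainder 0 ✓
  (3) 0 < 17 ✓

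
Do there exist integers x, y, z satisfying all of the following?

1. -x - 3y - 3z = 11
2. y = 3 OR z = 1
Yes

Take x = -26, y = 3, z = 2. Substituting into each constraint:
  (1) 26 - 3(3) - 3(2) = 11 ✓
  (2) y = 3, target 3 ✓ (first branch holds)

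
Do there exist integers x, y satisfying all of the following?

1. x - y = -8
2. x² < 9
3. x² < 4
Yes

Take x = 0, y = 8. Substituting into each constraint:
  (1) 0 + (-8) = -8 ✓
  (2) x² = (0)² = 0, and 0 < 9 ✓
  (3) x² = (0)² = 0, and 0 < 4 ✓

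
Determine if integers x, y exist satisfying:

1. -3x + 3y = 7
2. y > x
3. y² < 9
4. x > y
No

Even the single constraint (-3x + 3y = 7) is infeasible over the integers.

  - -3x + 3y = 7: every term on the left is divisible by 3, so the LHS ≡ 0 (mod 3), but the RHS 7 is not — no integer solution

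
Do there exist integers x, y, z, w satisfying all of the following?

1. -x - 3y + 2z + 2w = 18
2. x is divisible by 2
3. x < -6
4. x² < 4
No

A contradictory subset is {x < -6, x² < 4}. No integer assignment can satisfy these jointly:

  - x < -6: bounds one variable relative to a constant
  - x² < 4: restricts x to |x| ≤ 1

Direct contradiction: the bounds on x require x ≥ -1 and x ≤ -7 simultaneously, which is empty.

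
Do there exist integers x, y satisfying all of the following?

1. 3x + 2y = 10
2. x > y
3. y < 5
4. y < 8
Yes

Take x = 4, y = -1. Substituting into each constraint:
  (1) 3(4) + 2(-1) = 10 ✓
  (2) 4 > -1 ✓
  (3) -1 < 5 ✓
  (4) -1 < 8 ✓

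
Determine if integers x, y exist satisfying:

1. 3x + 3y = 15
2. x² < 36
Yes

Take x = 5, y = 0. Substituting into each constraint:
  (1) 3(5) + 3(0) = 15 ✓
  (2) x² = (5)² = 25, and 25 < 36 ✓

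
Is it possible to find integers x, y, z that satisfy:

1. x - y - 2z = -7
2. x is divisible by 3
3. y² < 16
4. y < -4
No

A contradictory subset is {y² < 16, y < -4}. No integer assignment can satisfy these jointly:

  - y² < 16: restricts y to |y| ≤ 3
  - y < -4: bounds one variable relative to a constant

Direct contradiction: the bounds on y require y ≥ -3 and y ≤ -5 simultaneously, which is empty.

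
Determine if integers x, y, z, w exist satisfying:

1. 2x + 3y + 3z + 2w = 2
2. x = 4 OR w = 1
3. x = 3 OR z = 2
Yes

Take x = 0, y = -2, z = 2, w = 1. Substituting into each constraint:
  (1) 2(0) + 3(-2) + 3(2) + 2(1) = 2 ✓
  (2) w = 1, target 1 ✓ (second branch holds)
  (3) z = 2, target 2 ✓ (second branch holds)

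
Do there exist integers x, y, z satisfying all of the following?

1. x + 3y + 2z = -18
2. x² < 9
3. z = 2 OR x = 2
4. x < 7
Yes

Take x = 2, y = -6, z = -1. Substituting into each constraint:
  (1) 2 + 3(-6) + 2(-1) = -18 ✓
  (2) x² = (2)² = 4, and 4 < 9 ✓
  (3) x = 2, target 2 ✓ (second branch holds)
  (4) 2 < 7 ✓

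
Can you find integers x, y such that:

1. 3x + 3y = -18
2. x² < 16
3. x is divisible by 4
Yes

Take x = 0, y = -6. Substituting into each constraint:
  (1) 3(0) + 3(-6) = -18 ✓
  (2) x² = (0)² = 0, and 0 < 16 ✓
  (3) 0 = 4 × 0, remainder 0 ✓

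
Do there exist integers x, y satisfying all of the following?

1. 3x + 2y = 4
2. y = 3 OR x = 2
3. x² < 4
No

The full constraint system is jointly infeasible over the integers. Each constraint and what it forces:

  - 3x + 2y = 4: is a linear equation tying the variables together
  - y = 3 OR x = 2: forces a choice: either y = 3 or x = 2
  - x² < 4: restricts x to |x| ≤ 1

Split on the disjunction (y = 3 OR x = 2):
  • If y = 3: with y = 3, every remaining term of the linear equation is divisible by 3, so the left side is ≡ 0 (mod 3); but the right side -2 ≡ 1 (mod 3). No integers can satisfy it.
  • If x = 2: this contradicts x² < 4, which requires |x| ≤ 1.
Both branches are infeasible, so the system has no integer solution.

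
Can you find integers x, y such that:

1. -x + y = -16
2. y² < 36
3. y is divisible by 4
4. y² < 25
Yes

Take x = 16, y = 0. Substituting into each constraint:
  (1) (-16) + 0 = -16 ✓
  (2) y² = (0)² = 0, and 0 < 36 ✓
  (3) 0 = 4 × 0, remainder 0 ✓
  (4) y² = (0)² = 0, and 0 < 25 ✓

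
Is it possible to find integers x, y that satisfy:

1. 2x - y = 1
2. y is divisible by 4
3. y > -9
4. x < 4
No

A contradictory subset is {2x - y = 1, y is divisible by 4}. No integer assignment can satisfy these jointly:

  - 2x - y = 1: is a linear equation tying the variables together
  - y is divisible by 4: restricts y to multiples of 4

Modular obstruction: writing y = 4y', every remaining term of the linear equation is divisible by 2, so the left side is ≡ 0 (mod 2); but the right side 1 ≡ 1 (mod 2). No integers can satisfy it.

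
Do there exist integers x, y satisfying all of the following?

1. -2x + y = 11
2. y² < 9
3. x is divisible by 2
Yes

Take x = -6, y = -1. Substituting into each constraint:
  (1) -2(-6) + (-1) = 11 ✓
  (2) y² = (-1)² = 1, and 1 < 9 ✓
  (3) -6 = 2 × -3, remainder 0 ✓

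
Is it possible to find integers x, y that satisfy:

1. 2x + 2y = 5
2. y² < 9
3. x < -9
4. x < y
No

Even the single constraint (2x + 2y = 5) is infeasible over the integers.

  - 2x + 2y = 5: every term on the left is divisible by 2, so the LHS ≡ 0 (mod 2), but the RHS 5 is not — no integer solution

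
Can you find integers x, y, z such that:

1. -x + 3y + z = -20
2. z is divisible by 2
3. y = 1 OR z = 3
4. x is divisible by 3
Yes

Take x = 27, y = 1, z = 4. Substituting into each constraint:
  (1) (-27) + 3(1) + 4 = -20 ✓
  (2) 4 = 2 × 2, remainder 0 ✓
  (3) y = 1, target 1 ✓ (first branch holds)
  (4) 27 = 3 × 9, remainder 0 ✓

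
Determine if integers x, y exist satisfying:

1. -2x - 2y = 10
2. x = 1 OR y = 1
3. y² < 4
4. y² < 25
Yes

Take x = -6, y = 1. Substituting into each constraint:
  (1) -2(-6) - 2(1) = 10 ✓
  (2) y = 1, target 1 ✓ (second branch holds)
  (3) y² = (1)² = 1, and 1 < 4 ✓
  (4) y² = (1)² = 1, and 1 < 25 ✓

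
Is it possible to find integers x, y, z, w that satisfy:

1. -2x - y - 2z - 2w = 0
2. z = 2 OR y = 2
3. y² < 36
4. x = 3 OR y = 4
Yes

Take x = 0, y = 4, z = 2, w = -4. Substituting into each constraint:
  (1) -2(0) + (-4) - 2(2) - 2(-4) = 0 ✓
  (2) z = 2, target 2 ✓ (first branch holds)
  (3) y² = (4)² = 16, and 16 < 36 ✓
  (4) y = 4, target 4 ✓ (second branch holds)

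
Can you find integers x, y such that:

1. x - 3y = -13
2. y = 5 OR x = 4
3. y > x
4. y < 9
Yes

Take x = 2, y = 5. Substituting into each constraint:
  (1) 2 - 3(5) = -13 ✓
  (2) y = 5, target 5 ✓ (first branch holds)
  (3) 5 > 2 ✓
  (4) 5 < 9 ✓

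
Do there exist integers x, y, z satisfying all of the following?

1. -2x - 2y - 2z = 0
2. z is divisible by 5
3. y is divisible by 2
Yes

Take x = 0, y = 0, z = 0. Substituting into each constraint:
  (1) -2(0) - 2(0) - 2(0) = 0 ✓
  (2) 0 = 5 × 0, remainder 0 ✓
  (3) 0 = 2 × 0, remainder 0 ✓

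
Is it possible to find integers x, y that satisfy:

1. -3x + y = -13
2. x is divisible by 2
Yes

Take x = 0, y = -13. Substituting into each constraint:
  (1) -3(0) + (-13) = -13 ✓
  (2) 0 = 2 × 0, remainder 0 ✓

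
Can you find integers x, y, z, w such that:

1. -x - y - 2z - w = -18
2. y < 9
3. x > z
Yes

Take x = 1, y = 8, z = 0, w = 9. Substituting into each constraint:
  (1) (-1) + (-8) - 2(0) + (-9) = -18 ✓
  (2) 8 < 9 ✓
  (3) 1 > 0 ✓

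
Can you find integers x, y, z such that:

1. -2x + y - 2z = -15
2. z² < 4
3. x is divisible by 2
Yes

Take x = 0, y = -15, z = 0. Substituting into each constraint:
  (1) -2(0) + (-15) - 2(0) = -15 ✓
  (2) z² = (0)² = 0, and 0 < 4 ✓
  (3) 0 = 2 × 0, remainder 0 ✓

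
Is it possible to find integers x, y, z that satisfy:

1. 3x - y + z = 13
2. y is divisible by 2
Yes

Take x = 4, y = 0, z = 1. Substituting into each constraint:
  (1) 3(4) + 0 + 1 = 13 ✓
  (2) 0 = 2 × 0, remainder 0 ✓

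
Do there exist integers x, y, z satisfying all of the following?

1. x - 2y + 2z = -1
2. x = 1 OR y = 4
Yes

Take x = 1, y = 1, z = 0. Substituting into each constraint:
  (1) 1 - 2(1) + 2(0) = -1 ✓
  (2) x = 1, target 1 ✓ (first branch holds)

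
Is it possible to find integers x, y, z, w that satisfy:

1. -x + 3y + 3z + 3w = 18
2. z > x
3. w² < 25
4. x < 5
Yes

Take x = 3, y = 3, z = 4, w = 0. Substituting into each constraint:
  (1) (-3) + 3(3) + 3(4) + 3(0) = 18 ✓
  (2) 4 > 3 ✓
  (3) w² = (0)² = 0, and 0 < 25 ✓
  (4) 3 < 5 ✓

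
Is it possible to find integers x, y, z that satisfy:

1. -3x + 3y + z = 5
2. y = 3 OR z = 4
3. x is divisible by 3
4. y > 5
No

A contradictory subset is {-3x + 3y + z = 5, y = 3 OR z = 4, y > 5}. No integer assignment can satisfy these jointly:

  - -3x + 3y + z = 5: is a linear equation tying the variables together
  - y = 3 OR z = 4: forces a choice: either y = 3 or z = 4
  - y > 5: bounds one variable relative to a constant

Split on the disjunction (y = 3 OR z = 4):
  • If y = 3: this contradicts the bound y ≥ 6.
  • If z = 4: with z = 4, every remaining term of the linear equation is divisible by 3, so the left side is ≡ 0 (mod 3); but the right side 1 ≡ 1 (mod 3). No integers can satisfy it.
Both branches are infeasible, so the system has no integer solution.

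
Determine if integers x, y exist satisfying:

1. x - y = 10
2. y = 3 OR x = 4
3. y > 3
No

The full constraint system is jointly infeasible over the integers. Each constraint and what it forces:

  - x - y = 10: is a linear equation tying the variables together
  - y = 3 OR x = 4: forces a choice: either y = 3 or x = 4
  - y > 3: bounds one variable relative to a constant

Split on the disjunction (y = 3 OR x = 4):
  • If y = 3: this contradicts the bound y ≥ 4.
  • If x = 4: the equation forces y = -6, which contradicts the bound y ≥ 4.
Both branches are infeasible, so the system has no integer solution.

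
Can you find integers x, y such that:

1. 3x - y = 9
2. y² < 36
Yes

Take x = 3, y = 0. Substituting into each constraint:
  (1) 3(3) + 0 = 9 ✓
  (2) y² = (0)² = 0, and 0 < 36 ✓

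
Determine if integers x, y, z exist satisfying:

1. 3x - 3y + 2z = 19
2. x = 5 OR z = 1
Yes

Take x = 5, y = 0, z = 2. Substituting into each constraint:
  (1) 3(5) - 3(0) + 2(2) = 19 ✓
  (2) x = 5, target 5 ✓ (first branch holds)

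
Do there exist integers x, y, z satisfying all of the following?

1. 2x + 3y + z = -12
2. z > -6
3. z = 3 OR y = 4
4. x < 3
Yes

Take x = -9, y = 1, z = 3. Substituting into each constraint:
  (1) 2(-9) + 3(1) + 3 = -12 ✓
  (2) 3 > -6 ✓
  (3) z = 3, target 3 ✓ (first branch holds)
  (4) -9 < 3 ✓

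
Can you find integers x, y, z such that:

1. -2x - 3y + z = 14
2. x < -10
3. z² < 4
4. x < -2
Yes

Take x = -13, y = 4, z = 0. Substituting into each constraint:
  (1) -2(-13) - 3(4) + 0 = 14 ✓
  (2) -13 < -10 ✓
  (3) z² = (0)² = 0, and 0 < 4 ✓
  (4) -13 < -2 ✓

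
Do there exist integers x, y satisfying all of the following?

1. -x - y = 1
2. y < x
Yes

Take x = 0, y = -1. Substituting into each constraint:
  (1) 0 + 1 = 1 ✓
  (2) -1 < 0 ✓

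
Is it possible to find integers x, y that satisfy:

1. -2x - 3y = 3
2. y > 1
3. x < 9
Yes

Take x = -6, y = 3. Substituting into each constraint:
  (1) -2(-6) - 3(3) = 3 ✓
  (2) 3 > 1 ✓
  (3) -6 < 9 ✓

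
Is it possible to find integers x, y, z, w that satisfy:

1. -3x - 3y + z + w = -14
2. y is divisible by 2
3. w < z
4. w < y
Yes

Take x = 5, y = 0, z = 2, w = -1. Substituting into each constraint:
  (1) -3(5) - 3(0) + 2 + (-1) = -14 ✓
  (2) 0 = 2 × 0, remainder 0 ✓
  (3) -1 < 2 ✓
  (4) -1 < 0 ✓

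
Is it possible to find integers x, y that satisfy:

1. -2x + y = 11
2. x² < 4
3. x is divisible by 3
Yes

Take x = 0, y = 11. Substituting into each constraint:
  (1) -2(0) + 11 = 11 ✓
  (2) x² = (0)² = 0, and 0 < 4 ✓
  (3) 0 = 3 × 0, remainder 0 ✓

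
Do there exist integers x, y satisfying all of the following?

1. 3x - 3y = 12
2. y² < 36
Yes

Take x = 0, y = -4. Substituting into each constraint:
  (1) 3(0) - 3(-4) = 12 ✓
  (2) y² = (-4)² = 16, and 16 < 36 ✓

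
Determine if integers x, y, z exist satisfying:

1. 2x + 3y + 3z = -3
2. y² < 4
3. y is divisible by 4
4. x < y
Yes

Take x = -3, y = 0, z = 1. Substituting into each constraint:
  (1) 2(-3) + 3(0) + 3(1) = -3 ✓
  (2) y² = (0)² = 0, and 0 < 4 ✓
  (3) 0 = 4 × 0, remainder 0 ✓
  (4) -3 < 0 ✓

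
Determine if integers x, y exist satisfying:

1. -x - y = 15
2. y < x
Yes

Take x = -7, y = -8. Substituting into each constraint:
  (1) 7 + 8 = 15 ✓
  (2) -8 < -7 ✓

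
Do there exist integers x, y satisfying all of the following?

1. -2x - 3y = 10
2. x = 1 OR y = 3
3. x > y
Yes

Take x = 1, y = -4. Substituting into each constraint:
  (1) -2(1) - 3(-4) = 10 ✓
  (2) x = 1, target 1 ✓ (first branch holds)
  (3) 1 > -4 ✓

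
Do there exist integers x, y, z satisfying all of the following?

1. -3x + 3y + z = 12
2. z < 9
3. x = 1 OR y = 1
Yes

Take x = -3, y = 1, z = 0. Substituting into each constraint:
  (1) -3(-3) + 3(1) + 0 = 12 ✓
  (2) 0 < 9 ✓
  (3) y = 1, target 1 ✓ (second branch holds)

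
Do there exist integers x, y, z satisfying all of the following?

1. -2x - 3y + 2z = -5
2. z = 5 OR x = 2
Yes

Take x = 2, y = 5, z = 7. Substituting into each constraint:
  (1) -2(2) - 3(5) + 2(7) = -5 ✓
  (2) x = 2, target 2 ✓ (second branch holds)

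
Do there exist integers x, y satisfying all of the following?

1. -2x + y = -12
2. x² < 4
Yes

Take x = 0, y = -12. Substituting into each constraint:
  (1) -2(0) + (-12) = -12 ✓
  (2) x² = (0)² = 0, and 0 < 4 ✓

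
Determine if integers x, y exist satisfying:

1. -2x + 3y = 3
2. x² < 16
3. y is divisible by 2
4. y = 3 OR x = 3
No

A contradictory subset is {-2x + 3y = 3, y is divisible by 2, y = 3 OR x = 3}. No integer assignment can satisfy these jointly:

  - -2x + 3y = 3: is a linear equation tying the variables together
  - y is divisible by 2: restricts y to multiples of 2
  - y = 3 OR x = 3: forces a choice: either y = 3 or x = 3

Modular obstruction: writing y = 2y', every remaining term of the linear equation is divisible by 2, so the left side is ≡ 0 (mod 2); but the right side 3 ≡ 1 (mod 2). No integers can satisfy it.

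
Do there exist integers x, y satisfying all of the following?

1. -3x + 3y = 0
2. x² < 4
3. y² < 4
Yes

Take x = 0, y = 0. Substituting into each constraint:
  (1) -3(0) + 3(0) = 0 ✓
  (2) x² = (0)² = 0, and 0 < 4 ✓
  (3) y² = (0)² = 0, and 0 < 4 ✓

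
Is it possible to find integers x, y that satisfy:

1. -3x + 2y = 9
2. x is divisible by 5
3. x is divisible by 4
No

A contradictory subset is {-3x + 2y = 9, x is divisible by 4}. No integer assignment can satisfy these jointly:

  - -3x + 2y = 9: is a linear equation tying the variables together
  - x is divisible by 4: restricts x to multiples of 4

Modular obstruction: writing x = 4x', every remaining term of the linear equation is divisible by 2, so the left side is ≡ 0 (mod 2); but the right side 9 ≡ 1 (mod 2). No integers can satisfy it.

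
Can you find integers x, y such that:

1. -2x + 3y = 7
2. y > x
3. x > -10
Yes

Take x = 1, y = 3. Substituting into each constraint:
  (1) -2(1) + 3(3) = 7 ✓
  (2) 3 > 1 ✓
  (3) 1 > -10 ✓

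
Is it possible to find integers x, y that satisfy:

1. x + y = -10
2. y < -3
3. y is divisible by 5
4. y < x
Yes

Take x = 0, y = -10. Substituting into each constraint:
  (1) 0 + (-10) = -10 ✓
  (2) -10 < -3 ✓
  (3) -10 = 5 × -2, remainder 0 ✓
  (4) -10 < 0 ✓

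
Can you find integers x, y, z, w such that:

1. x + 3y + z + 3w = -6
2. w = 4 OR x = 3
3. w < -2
Yes

Take x = 3, y = 0, z = 0, w = -3. Substituting into each constraint:
  (1) 3 + 3(0) + 0 + 3(-3) = -6 ✓
  (2) x = 3, target 3 ✓ (second branch holds)
  (3) -3 < -2 ✓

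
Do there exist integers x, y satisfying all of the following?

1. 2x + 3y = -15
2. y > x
Yes

Take x = -6, y = -1. Substituting into each constraint:
  (1) 2(-6) + 3(-1) = -15 ✓
  (2) -1 > -6 ✓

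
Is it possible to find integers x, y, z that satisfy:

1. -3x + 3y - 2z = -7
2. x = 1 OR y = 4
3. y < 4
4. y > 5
No

A contradictory subset is {y < 4, y > 5}. No integer assignment can satisfy these jointly:

  - y < 4: bounds one variable relative to a constant
  - y > 5: bounds one variable relative to a constant

Direct contradiction: the bounds on y require y ≥ 6 and y ≤ 3 simultaneously, which is empty.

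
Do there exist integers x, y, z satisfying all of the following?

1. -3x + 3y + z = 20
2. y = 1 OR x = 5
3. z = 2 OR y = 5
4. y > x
Yes

Take x = 5, y = 11, z = 2. Substituting into each constraint:
  (1) -3(5) + 3(11) + 2 = 20 ✓
  (2) x = 5, target 5 ✓ (second branch holds)
  (3) z = 2, target 2 ✓ (first branch holds)
  (4) 11 > 5 ✓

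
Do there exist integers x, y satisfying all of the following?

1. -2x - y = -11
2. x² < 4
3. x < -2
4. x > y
No

A contradictory subset is {-2x - y = -11, x < -2, x > y}. No integer assignment can satisfy these jointly:

  - -2x - y = -11: is a linear equation tying the variables together
  - x < -2: bounds one variable relative to a constant
  - x > y: bounds one variable relative to another variable

Propagating the comparison: y < x and x ≤ -3 give y ≤ -4. Range argument: with x ∈ [−∞, -3], y ∈ [−∞, -4], the left side of the equation is at least 10, but the right side is -11 < 10. No integer solution exists.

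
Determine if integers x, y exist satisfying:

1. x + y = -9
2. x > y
Yes

Take x = 0, y = -9. Substituting into each constraint:
  (1) 0 + (-9) = -9 ✓
  (2) 0 > -9 ✓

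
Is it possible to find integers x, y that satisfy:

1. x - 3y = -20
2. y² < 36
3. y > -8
Yes

Take x = -20, y = 0. Substituting into each constraint:
  (1) (-20) - 3(0) = -20 ✓
  (2) y² = (0)² = 0, and 0 < 36 ✓
  (3) 0 > -8 ✓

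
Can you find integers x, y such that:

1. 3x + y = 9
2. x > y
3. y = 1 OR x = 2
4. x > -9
No

A contradictory subset is {3x + y = 9, x > y, y = 1 OR x = 2}. No integer assignment can satisfy these jointly:

  - 3x + y = 9: is a linear equation tying the variables together
  - x > y: bounds one variable relative to another variable
  - y = 1 OR x = 2: forces a choice: either y = 1 or x = 2

Split on the disjunction (y = 1 OR x = 2):
  • If y = 1: with y = 1, every remaining term of the linear equation is divisible by 3, so the left side is ≡ 0 (mod 3); but the right side 8 ≡ 2 (mod 3). No integers can satisfy it.
  • If x = 2: the equation forces y = 3, giving (x, y) = (2, 3), which violates x > y.
Both branches are infeasible, so the system has no integer solution.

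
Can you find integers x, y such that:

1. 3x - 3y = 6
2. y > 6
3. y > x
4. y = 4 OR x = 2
No

A contradictory subset is {3x - 3y = 6, y > x}. No integer assignment can satisfy these jointly:

  - 3x - 3y = 6: is a linear equation tying the variables together
  - y > x: bounds one variable relative to another variable

From the equation, x − y = 2, i.e. y − x = -2; but y > x requires y − x ≥ 1. Contradiction.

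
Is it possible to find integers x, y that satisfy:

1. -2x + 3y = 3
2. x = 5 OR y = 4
No

The full constraint system is jointly infeasible over the integers. Each constraint and what it forces:

  - -2x + 3y = 3: is a linear equation tying the variables together
  - x = 5 OR y = 4: forces a choice: either x = 5 or y = 4

Split on the disjunction (x = 5 OR y = 4):
  • If x = 5: with x = 5, every remaining term of the linear equation is divisible by 3, so the left side is ≡ 0 (mod 3); but the right side 13 ≡ 1 (mod 3). No integers can satisfy it.
  • If y = 4: with y = 4, every remaining term of the linear equation is divisible by 2, so the left side is ≡ 0 (mod 2); but the right side -9 ≡ 1 (mod 2). No integers can satisfy it.
Both branches are infeasible, so the system has no integer solution.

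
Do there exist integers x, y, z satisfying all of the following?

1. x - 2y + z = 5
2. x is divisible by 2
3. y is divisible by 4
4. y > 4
Yes

Take x = 0, y = 8, z = 21. Substituting into each constraint:
  (1) 0 - 2(8) + 21 = 5 ✓
  (2) 0 = 2 × 0, remainder 0 ✓
  (3) 8 = 4 × 2, remainder 0 ✓
  (4) 8 > 4 ✓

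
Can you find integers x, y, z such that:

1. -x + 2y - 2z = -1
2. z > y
Yes

Take x = -1, y = 0, z = 1. Substituting into each constraint:
  (1) 1 + 2(0) - 2(1) = -1 ✓
  (2) 1 > 0 ✓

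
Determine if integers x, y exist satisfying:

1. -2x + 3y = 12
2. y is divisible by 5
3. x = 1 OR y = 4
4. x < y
No

A contradictory subset is {-2x + 3y = 12, y is divisible by 5, x = 1 OR y = 4}. No integer assignment can satisfy these jointly:

  - -2x + 3y = 12: is a linear equation tying the variables together
  - y is divisible by 5: restricts y to multiples of 5
  - x = 1 OR y = 4: forces a choice: either x = 1 or y = 4

Split on the disjunction (x = 1 OR y = 4):
  • If x = 1: with x = 1, writing y = 5y', every remaining term of the linear equation is divisible by 15, so the left side is ≡ 0 (mod 15); but the right side 14 ≡ 14 (mod 15). No integers can satisfy it.
  • If y = 4: this contradicts the divisibility constraint — 4 is not a multiple of 5.
Both branches are infeasible, so the system has no integer solution.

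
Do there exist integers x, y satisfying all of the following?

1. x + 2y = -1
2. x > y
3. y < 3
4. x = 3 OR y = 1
Yes

Take x = 3, y = -2. Substituting into each constraint:
  (1) 3 + 2(-2) = -1 ✓
  (2) 3 > -2 ✓
  (3) -2 < 3 ✓
  (4) x = 3, target 3 ✓ (first branch holds)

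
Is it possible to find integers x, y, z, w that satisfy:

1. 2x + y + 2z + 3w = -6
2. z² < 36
Yes

Take x = 0, y = -6, z = 0, w = 0. Substituting into each constraint:
  (1) 2(0) + (-6) + 2(0) + 3(0) = -6 ✓
  (2) z² = (0)² = 0, and 0 < 36 ✓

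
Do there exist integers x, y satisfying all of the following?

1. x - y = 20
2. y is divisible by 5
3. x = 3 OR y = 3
No

The full constraint system is jointly infeasible over the integers. Each constraint and what it forces:

  - x - y = 20: is a linear equation tying the variables together
  - y is divisible by 5: restricts y to multiples of 5
  - x = 3 OR y = 3: forces a choice: either x = 3 or y = 3

Split on the disjunction (x = 3 OR y = 3):
  • If x = 3: with x = 3, writing y = 5y', every remaining term of the linear equation is divisible by 5, so the left side is ≡ 0 (mod 5); but the right side 17 ≡ 2 (mod 5). No integers can satisfy it.
  • If y = 3: this contradicts the divisibility constraint — 3 is not a multiple of 5.
Both branches are infeasible, so the system has no integer solution.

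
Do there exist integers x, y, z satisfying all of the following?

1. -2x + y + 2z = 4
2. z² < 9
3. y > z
Yes

Take x = 0, y = 2, z = 1. Substituting into each constraint:
  (1) -2(0) + 2 + 2(1) = 4 ✓
  (2) z² = (1)² = 1, and 1 < 9 ✓
  (3) 2 > 1 ✓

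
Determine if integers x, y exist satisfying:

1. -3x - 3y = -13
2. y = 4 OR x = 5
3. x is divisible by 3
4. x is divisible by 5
No

Even the single constraint (-3x - 3y = -13) is infeasible over the integers.

  - -3x - 3y = -13: every term on the left is divisible by 3, so the LHS ≡ 0 (mod 3), but the RHS -13 is not — no integer solution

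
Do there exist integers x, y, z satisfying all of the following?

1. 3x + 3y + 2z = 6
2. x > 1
Yes

Take x = 2, y = 0, z = 0. Substituting into each constraint:
  (1) 3(2) + 3(0) + 2(0) = 6 ✓
  (2) 2 > 1 ✓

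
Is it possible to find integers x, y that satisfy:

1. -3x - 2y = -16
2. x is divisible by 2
Yes

Take x = 0, y = 8. Substituting into each constraint:
  (1) -3(0) - 2(8) = -16 ✓
  (2) 0 = 2 × 0, remainder 0 ✓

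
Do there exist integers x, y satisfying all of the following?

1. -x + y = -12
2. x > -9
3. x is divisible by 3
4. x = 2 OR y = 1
No

A contradictory subset is {-x + y = -12, x is divisible by 3, x = 2 OR y = 1}. No integer assignment can satisfy these jointly:

  - -x + y = -12: is a linear equation tying the variables together
  - x is divisible by 3: restricts x to multiples of 3
  - x = 2 OR y = 1: forces a choice: either x = 2 or y = 1

Split on the disjunction (x = 2 OR y = 1):
  • If x = 2: this contradicts the divisibility constraint — 2 is not a multiple of 3.
  • If y = 1: with y = 1, writing x = 3x', every remaining term of the linear equation is divisible by 3, so the left side is ≡ 0 (mod 3); but the right side -13 ≡ 2 (mod 3). No integers can satisfy it.
Both branches are infeasible, so the system has no integer solution.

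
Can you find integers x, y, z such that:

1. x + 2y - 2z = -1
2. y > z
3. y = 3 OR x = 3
Yes

Take x = -3, y = 3, z = 2. Substituting into each constraint:
  (1) (-3) + 2(3) - 2(2) = -1 ✓
  (2) 3 > 2 ✓
  (3) y = 3, target 3 ✓ (first branch holds)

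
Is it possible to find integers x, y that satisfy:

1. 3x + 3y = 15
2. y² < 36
Yes

Take x = 5, y = 0. Substituting into each constraint:
  (1) 3(5) + 3(0) = 15 ✓
  (2) y² = (0)² = 0, and 0 < 36 ✓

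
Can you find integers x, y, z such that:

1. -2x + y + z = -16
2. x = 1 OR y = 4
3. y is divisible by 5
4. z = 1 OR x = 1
Yes

Take x = 1, y = 0, z = -14. Substituting into each constraint:
  (1) -2(1) + 0 + (-14) = -16 ✓
  (2) x = 1, target 1 ✓ (first branch holds)
  (3) 0 = 5 × 0, remainder 0 ✓
  (4) x = 1, target 1 ✓ (second branch holds)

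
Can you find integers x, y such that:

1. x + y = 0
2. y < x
Yes

Take x = 1, y = -1. Substituting into each constraint:
  (1) 1 + (-1) = 0 ✓
  (2) -1 < 1 ✓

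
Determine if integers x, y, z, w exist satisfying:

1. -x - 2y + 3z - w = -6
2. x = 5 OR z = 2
Yes

Take x = 12, y = 0, z = 2, w = 0. Substituting into each constraint:
  (1) (-12) - 2(0) + 3(2) + 0 = -6 ✓
  (2) z = 2, target 2 ✓ (second branch holds)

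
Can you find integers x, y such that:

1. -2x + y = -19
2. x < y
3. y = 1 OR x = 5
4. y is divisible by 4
No

A contradictory subset is {-2x + y = -19, x < y, y = 1 OR x = 5}. No integer assignment can satisfy these jointly:

  - -2x + y = -19: is a linear equation tying the variables together
  - x < y: bounds one variable relative to another variable
  - y = 1 OR x = 5: forces a choice: either y = 1 or x = 5

Split on the disjunction (y = 1 OR x = 5):
  • If y = 1: the equation forces x = 10, giving (y, x) = (1, 10), which violates y > x.
  • If x = 5: the equation forces y = -9, giving (x, y) = (5, -9), which violates y > x.
Both branches are infeasible, so the system has no integer solution.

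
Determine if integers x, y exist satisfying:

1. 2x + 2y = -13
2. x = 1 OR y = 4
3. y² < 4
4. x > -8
No

Even the single constraint (2x + 2y = -13) is infeasible over the integers.

  - 2x + 2y = -13: every term on the left is divisible by 2, so the LHS ≡ 0 (mod 2), but the RHS -13 is not — no integer solution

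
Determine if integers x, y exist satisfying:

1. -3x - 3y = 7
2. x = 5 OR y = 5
No

Even the single constraint (-3x - 3y = 7) is infeasible over the integers.

  - -3x - 3y = 7: every term on the left is divisible by 3, so the LHS ≡ 0 (mod 3), but the RHS 7 is not — no integer solution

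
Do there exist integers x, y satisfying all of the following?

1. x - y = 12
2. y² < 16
Yes

Take x = 12, y = 0. Substituting into each constraint:
  (1) 12 + 0 = 12 ✓
  (2) y² = (0)² = 0, and 0 < 16 ✓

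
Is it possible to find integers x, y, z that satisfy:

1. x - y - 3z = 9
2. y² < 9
Yes

Take x = 9, y = 0, z = 0. Substituting into each constraint:
  (1) 9 + 0 - 3(0) = 9 ✓
  (2) y² = (0)² = 0, and 0 < 9 ✓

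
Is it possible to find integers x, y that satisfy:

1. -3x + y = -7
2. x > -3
Yes

Take x = 0, y = -7. Substituting into each constraint:
  (1) -3(0) + (-7) = -7 ✓
  (2) 0 > -3 ✓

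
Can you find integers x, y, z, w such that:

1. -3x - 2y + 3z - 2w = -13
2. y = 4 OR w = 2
Yes

Take x = 0, y = 3, z = -1, w = 2. Substituting into each constraint:
  (1) -3(0) - 2(3) + 3(-1) - 2(2) = -13 ✓
  (2) w = 2, target 2 ✓ (second branch holds)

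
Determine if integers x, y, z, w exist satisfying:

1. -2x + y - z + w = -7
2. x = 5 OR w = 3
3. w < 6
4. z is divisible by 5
Yes

Take x = 0, y = -10, z = 0, w = 3. Substituting into each constraint:
  (1) -2(0) + (-10) + 0 + 3 = -7 ✓
  (2) w = 3, target 3 ✓ (second branch holds)
  (3) 3 < 6 ✓
  (4) 0 = 5 × 0, remainder 0 ✓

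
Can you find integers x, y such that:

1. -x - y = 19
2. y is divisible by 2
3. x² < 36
Yes

Take x = 1, y = -20. Substituting into each constraint:
  (1) (-1) + 20 = 19 ✓
  (2) -20 = 2 × -10, remainder 0 ✓
  (3) x² = (1)² = 1, and 1 < 36 ✓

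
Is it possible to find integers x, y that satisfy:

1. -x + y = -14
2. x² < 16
Yes

Take x = 0, y = -14. Substituting into each constraint:
  (1) 0 + (-14) = -14 ✓
  (2) x² = (0)² = 0, and 0 < 16 ✓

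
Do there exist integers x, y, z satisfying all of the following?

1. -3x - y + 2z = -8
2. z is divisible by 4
Yes

Take x = 2, y = 2, z = 0. Substituting into each constraint:
  (1) -3(2) + (-2) + 2(0) = -8 ✓
  (2) 0 = 4 × 0, remainder 0 ✓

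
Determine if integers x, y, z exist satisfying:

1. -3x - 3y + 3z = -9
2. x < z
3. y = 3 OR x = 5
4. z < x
No

A contradictory subset is {x < z, z < x}. No integer assignment can satisfy these jointly:

  - x < z: bounds one variable relative to another variable
  - z < x: bounds one variable relative to another variable

Direct contradiction: z > x and x > z cannot both hold.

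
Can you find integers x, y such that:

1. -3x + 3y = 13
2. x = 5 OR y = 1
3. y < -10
No

Even the single constraint (-3x + 3y = 13) is infeasible over the integers.

  - -3x + 3y = 13: every term on the left is divisible by 3, so the LHS ≡ 0 (mod 3), but the RHS 13 is not — no integer solution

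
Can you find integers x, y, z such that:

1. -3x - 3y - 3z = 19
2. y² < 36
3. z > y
No

Even the single constraint (-3x - 3y - 3z = 19) is infeasible over the integers.

  - -3x - 3y - 3z = 19: every term on the left is divisible by 3, so the LHS ≡ 0 (mod 3), but the RHS 19 is not — no integer solution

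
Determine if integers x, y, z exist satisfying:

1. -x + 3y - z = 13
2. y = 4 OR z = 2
Yes

Take x = -1, y = 4, z = 0. Substituting into each constraint:
  (1) 1 + 3(4) + 0 = 13 ✓
  (2) y = 4, target 4 ✓ (first branch holds)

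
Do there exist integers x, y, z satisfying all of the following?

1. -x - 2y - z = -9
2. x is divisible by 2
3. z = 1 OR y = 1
Yes

Take x = 8, y = 0, z = 1. Substituting into each constraint:
  (1) (-8) - 2(0) + (-1) = -9 ✓
  (2) 8 = 2 × 4, remainder 0 ✓
  (3) z = 1, target 1 ✓ (first branch holds)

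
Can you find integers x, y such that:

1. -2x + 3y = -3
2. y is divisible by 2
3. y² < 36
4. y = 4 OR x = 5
No

A contradictory subset is {-2x + 3y = -3, y = 4 OR x = 5}. No integer assignment can satisfy these jointly:

  - -2x + 3y = -3: is a linear equation tying the variables together
  - y = 4 OR x = 5: forces a choice: either y = 4 or x = 5

Split on the disjunction (y = 4 OR x = 5):
  • If y = 4: with y = 4, every remaining term of the linear equation is divisible by 2, so the left side is ≡ 0 (mod 2); but the right side -15 ≡ 1 (mod 2). No integers can satisfy it.
  • If x = 5: with x = 5, every remaining term of the linear equation is divisible by 3, so the left side is ≡ 0 (mod 3); but the right side 7 ≡ 1 (mod 3). No integers can satisfy it.
Both branches are infeasible, so the system has no integer solution.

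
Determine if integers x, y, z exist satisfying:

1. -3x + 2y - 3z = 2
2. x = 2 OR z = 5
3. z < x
Yes

Take x = 2, y = 4, z = 0. Substituting into each constraint:
  (1) -3(2) + 2(4) - 3(0) = 2 ✓
  (2) x = 2, target 2 ✓ (first branch holds)
  (3) 0 < 2 ✓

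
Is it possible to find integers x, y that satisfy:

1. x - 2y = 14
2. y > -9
Yes

Take x = 0, y = -7. Substituting into each constraint:
  (1) 0 - 2(-7) = 14 ✓
  (2) -7 > -9 ✓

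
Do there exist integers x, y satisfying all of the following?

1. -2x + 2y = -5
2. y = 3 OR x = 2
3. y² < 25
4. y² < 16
No

Even the single constraint (-2x + 2y = -5) is infeasible over the integers.

  - -2x + 2y = -5: every term on the left is divisible by 2, so the LHS ≡ 0 (mod 2), but the RHS -5 is not — no integer solution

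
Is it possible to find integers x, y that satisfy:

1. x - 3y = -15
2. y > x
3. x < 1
Yes

Take x = 0, y = 5. Substituting into each constraint:
  (1) 0 - 3(5) = -15 ✓
  (2) 5 > 0 ✓
  (3) 0 < 1 ✓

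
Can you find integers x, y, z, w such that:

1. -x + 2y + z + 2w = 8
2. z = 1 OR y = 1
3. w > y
Yes

Take x = -5, y = 0, z = 1, w = 1. Substituting into each constraint:
  (1) 5 + 2(0) + 1 + 2(1) = 8 ✓
  (2) z = 1, target 1 ✓ (first branch holds)
  (3) 1 > 0 ✓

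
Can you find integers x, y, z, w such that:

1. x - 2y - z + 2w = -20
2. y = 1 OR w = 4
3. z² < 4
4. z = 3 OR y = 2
Yes

Take x = -24, y = 2, z = 0, w = 4. Substituting into each constraint:
  (1) (-24) - 2(2) + 0 + 2(4) = -20 ✓
  (2) w = 4, target 4 ✓ (second branch holds)
  (3) z² = (0)² = 0, and 0 < 4 ✓
  (4) y = 2, target 2 ✓ (second branch holds)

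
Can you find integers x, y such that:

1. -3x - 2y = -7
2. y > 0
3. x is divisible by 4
No

A contradictory subset is {-3x - 2y = -7, x is divisible by 4}. No integer assignment can satisfy these jointly:

  - -3x - 2y = -7: is a linear equation tying the variables together
  - x is divisible by 4: restricts x to multiples of 4

Modular obstruction: writing x = 4x', every remaining term of the linear equation is divisible by 2, so the left side is ≡ 0 (mod 2); but the right side -7 ≡ 1 (mod 2). No integers can satisfy it.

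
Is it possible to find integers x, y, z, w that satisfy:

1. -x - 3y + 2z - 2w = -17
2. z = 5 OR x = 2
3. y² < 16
Yes

Take x = 2, y = -1, z = 0, w = 9. Substituting into each constraint:
  (1) (-2) - 3(-1) + 2(0) - 2(9) = -17 ✓
  (2) x = 2, target 2 ✓ (second branch holds)
  (3) y² = (-1)² = 1, and 1 < 16 ✓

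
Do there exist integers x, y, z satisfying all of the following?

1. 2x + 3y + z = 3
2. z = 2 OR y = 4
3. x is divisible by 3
Yes

Take x = 0, y = 4, z = -9. Substituting into each constraint:
  (1) 2(0) + 3(4) + (-9) = 3 ✓
  (2) y = 4, target 4 ✓ (second branch holds)
  (3) 0 = 3 × 0, remainder 0 ✓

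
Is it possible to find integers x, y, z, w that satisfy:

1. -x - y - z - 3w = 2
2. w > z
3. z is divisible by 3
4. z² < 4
Yes

Take x = 0, y = -5, z = 0, w = 1. Substituting into each constraint:
  (1) 0 + 5 + 0 - 3(1) = 2 ✓
  (2) 1 > 0 ✓
  (3) 0 = 3 × 0, remainder 0 ✓
  (4) z² = (0)² = 0, and 0 < 4 ✓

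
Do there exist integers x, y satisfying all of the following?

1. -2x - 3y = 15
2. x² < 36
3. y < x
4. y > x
No

A contradictory subset is {y < x, y > x}. No integer assignment can satisfy these jointly:

  - y < x: bounds one variable relative to another variable
  - y > x: bounds one variable relative to another variable

Direct contradiction: x > y and y > x cannot both hold.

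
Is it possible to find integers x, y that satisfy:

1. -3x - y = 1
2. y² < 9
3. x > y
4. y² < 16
Yes

Take x = 0, y = -1. Substituting into each constraint:
  (1) -3(0) + 1 = 1 ✓
  (2) y² = (-1)² = 1, and 1 < 9 ✓
  (3) 0 > -1 ✓
  (4) y² = (-1)² = 1, and 1 < 16 ✓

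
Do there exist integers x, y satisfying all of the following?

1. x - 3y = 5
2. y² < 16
Yes

Take x = 5, y = 0. Substituting into each constraint:
  (1) 5 - 3(0) = 5 ✓
  (2) y² = (0)² = 0, and 0 < 16 ✓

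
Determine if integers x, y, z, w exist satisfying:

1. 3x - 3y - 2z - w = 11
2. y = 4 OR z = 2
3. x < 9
Yes

Take x = 0, y = 0, z = 2, w = -15. Substituting into each constraint:
  (1) 3(0) - 3(0) - 2(2) + 15 = 11 ✓
  (2) z = 2, target 2 ✓ (second branch holds)
  (3) 0 < 9 ✓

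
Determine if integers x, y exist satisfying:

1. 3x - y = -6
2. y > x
Yes

Take x = -2, y = 0. Substituting into each constraint:
  (1) 3(-2) + 0 = -6 ✓
  (2) 0 > -2 ✓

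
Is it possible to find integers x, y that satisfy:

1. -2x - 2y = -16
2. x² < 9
Yes

Take x = 0, y = 8. Substituting into each constraint:
  (1) -2(0) - 2(8) = -16 ✓
  (2) x² = (0)² = 0, and 0 < 9 ✓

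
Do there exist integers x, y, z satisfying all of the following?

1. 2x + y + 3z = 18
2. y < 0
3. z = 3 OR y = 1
Yes

Take x = 5, y = -1, z = 3. Substituting into each constraint:
  (1) 2(5) + (-1) + 3(3) = 18 ✓
  (2) -1 < 0 ✓
  (3) z = 3, target 3 ✓ (first branch holds)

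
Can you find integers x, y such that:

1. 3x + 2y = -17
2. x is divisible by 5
Yes

Take x = -15, y = 14. Substituting into each constraint:
  (1) 3(-15) + 2(14) = -17 ✓
  (2) -15 = 5 × -3, remainder 0 ✓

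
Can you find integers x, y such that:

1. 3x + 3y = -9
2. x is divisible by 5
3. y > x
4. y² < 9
Yes

Take x = -5, y = 2. Substituting into each constraint:
  (1) 3(-5) + 3(2) = -9 ✓
  (2) -5 = 5 × -1, remainder 0 ✓
  (3) 2 > -5 ✓
  (4) y² = (2)² = 4, and 4 < 9 ✓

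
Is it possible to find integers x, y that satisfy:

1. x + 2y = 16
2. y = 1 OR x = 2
Yes

Take x = 2, y = 7. Substituting into each constraint:
  (1) 2 + 2(7) = 16 ✓
  (2) x = 2, target 2 ✓ (second branch holds)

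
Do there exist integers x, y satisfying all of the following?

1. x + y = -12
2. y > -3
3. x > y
No

The full constraint system is jointly infeasible over the integers. Each constraint and what it forces:

  - x + y = -12: is a linear equation tying the variables together
  - y > -3: bounds one variable relative to a constant
  - x > y: bounds one variable relative to another variable

Propagating the comparison: x > y and y ≥ -2 give x ≥ -1. Range argument: with x ∈ [-1, ∞], y ∈ [-2, ∞], the left side of the equation is at least -3, but the right side is -12 < -3. No integer solution exists.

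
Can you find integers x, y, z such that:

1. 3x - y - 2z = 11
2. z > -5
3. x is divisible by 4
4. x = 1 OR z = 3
Yes

Take x = 4, y = -5, z = 3. Substituting into each constraint:
  (1) 3(4) + 5 - 2(3) = 11 ✓
  (2) 3 > -5 ✓
  (3) 4 = 4 × 1, remainder 0 ✓
  (4) z = 3, target 3 ✓ (second branch holds)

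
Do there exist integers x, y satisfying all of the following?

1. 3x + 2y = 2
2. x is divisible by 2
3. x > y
Yes

Take x = 2, y = -2. Substituting into each constraint:
  (1) 3(2) + 2(-2) = 2 ✓
  (2) 2 = 2 × 1, remainder 0 ✓
  (3) 2 > -2 ✓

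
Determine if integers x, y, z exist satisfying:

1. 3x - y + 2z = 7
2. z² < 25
Yes

Take x = 1, y = 0, z = 2. Substituting into each constraint:
  (1) 3(1) + 0 + 2(2) = 7 ✓
  (2) z² = (2)² = 4, and 4 < 25 ✓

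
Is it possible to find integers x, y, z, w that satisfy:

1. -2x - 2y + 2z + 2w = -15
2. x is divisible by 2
No

Even the single constraint (-2x - 2y + 2z + 2w = -15) is infeasible over the integers.

  - -2x - 2y + 2z + 2w = -15: every term on the left is divisible by 2, so the LHS ≡ 0 (mod 2), but the RHS -15 is not — no integer solution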